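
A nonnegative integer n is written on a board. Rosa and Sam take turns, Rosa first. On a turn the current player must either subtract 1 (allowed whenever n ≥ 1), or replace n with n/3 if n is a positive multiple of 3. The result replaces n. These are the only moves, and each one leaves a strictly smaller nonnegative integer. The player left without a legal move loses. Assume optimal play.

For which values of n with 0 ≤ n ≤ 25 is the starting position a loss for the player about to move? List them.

0, 2, 4, 7, 9, 11, 13, 15, 17, 19, 22, 24

Use the standard recursion: the mover loses at a terminal position; elsewhere, the mover wins exactly when some move hands the opponent an L position.
n=0: no move → L
n=1: reaches L-position 0 → W
n=2: only reaches 1(W), which is W → L
n=3: reaches L-position 2 → W
n=4: only reaches 3(W), which is W → L
n=5: reaches L-position 4 → W
n=6: reaches L-position 2 → W
n=7: only reaches 6(W), which is W → L
n=8: reaches L-position 7 → W
n=9: only reaches 3(W), 8(W), all W → L
n=10: reaches L-position 9 → W
n=11: only reaches 10(W), which is W → L
n=12: reaches L-position 4 → W
n=13: only reaches 12(W), which is W → L
n=14: reaches L-position 13 → W
n=15: only reaches 5(W), 14(W), all W → L
n=16: reaches L-position 15 → W
n=17: only reaches 16(W), which is W → L
n=18: reaches L-position 17 → W
n=19: only reaches 18(W), which is W → L
n=20: reaches L-position 19 → W
n=21: reaches L-position 7 → W
n=22: only reaches 21(W), which is W → L
n=23: reaches L-position 22 → W
n=24: only reaches 8(W), 23(W), all W → L
n=25: reaches L-position 24 → W
The losing starting values of n are exactly the entries labelled L in this table (12 of them).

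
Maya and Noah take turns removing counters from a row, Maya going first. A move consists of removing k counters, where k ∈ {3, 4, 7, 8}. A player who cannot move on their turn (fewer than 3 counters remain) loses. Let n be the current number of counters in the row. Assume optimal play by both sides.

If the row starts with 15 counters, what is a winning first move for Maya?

Remove 3, leaving 12.

Compute win/loss labels from the base case upward. A position with no move is L. Any other position is W if it can reach an L in one move, else L.
n=0: no move → L
n=1: no move → L
n=2: no move → L
n=3: →0(L), so W
n=4: →1(L), so W
n=5: →2(L), so W
n=6: →2(L), so W
n=7: →0(L), so W
n=8: →1(L), so W
n=9: →2(L), so W
n=10: →2(L), so W
n=11: →8(W), 7(W), 4(W), 3(W) — all W, so L
n=12: →9(W), 8(W), 5(W), 4(W) — all W, so L
n=13: →10(W), 9(W), 6(W), 5(W) — all W, so L
n=14: →11(L), so W
n=15: →12(L), so W
From 15, the L positions reachable in one move are: 12, 11. Any move reaching one of these is winning.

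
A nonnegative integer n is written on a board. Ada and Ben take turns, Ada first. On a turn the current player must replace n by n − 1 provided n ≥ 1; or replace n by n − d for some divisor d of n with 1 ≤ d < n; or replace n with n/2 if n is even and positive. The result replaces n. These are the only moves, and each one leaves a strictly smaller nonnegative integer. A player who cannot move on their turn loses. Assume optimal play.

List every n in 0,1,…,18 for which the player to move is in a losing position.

Use the standard recursion: the mover loses at a terminal position; elsewhere, the mover wins exactly when some move hands the opponent an L position.
n=0: no move → L
n=1: →0(L), so W
n=2: →1(W) only, which is W, so L
n=3: →2(L), so W
n=4: →2(L), so W
n=5: →4(W) only, which is W, so L
n=6: →5(L), so W
n=7: →6(W) only, which is W, so L
n=8: →7(L), so W
n=9: →6(W), 8(W) — all W, so L
n=10: →5(L), so W
n=11: →10(W) only, which is W, so L
n=12: →9(L), so W
n=13: →12(W) only, which is W, so L
n=14: →7(L), so W
n=15: →10(W), 12(W), 14(W) — all W, so L
n=16: →15(L), so W
n=17: →16(W) only, which is W, so L
n=18: →9(L), so W
The losing starting values of n are exactly the entries labelled L in this table (9 of them).

0, 2, 5, 7, 9, 11, 13, 15, 17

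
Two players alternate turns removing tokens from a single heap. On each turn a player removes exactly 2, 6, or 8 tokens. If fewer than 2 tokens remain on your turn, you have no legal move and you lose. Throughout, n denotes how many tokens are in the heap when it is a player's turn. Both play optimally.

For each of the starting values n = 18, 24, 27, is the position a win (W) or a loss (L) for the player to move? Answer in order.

18: L, 24: W, 27: W

Build the W/L table. Terminal = L. A non-terminal position is W if it has a move to some L; otherwise it is L.
n=0: no move → L
n=1: no move → L
n=2: W (go to 0, an L position)
n=3: W (go to 1, an L position)
n=4: L (sole option 2(W) is W)
n=5: L (sole option 3(W) is W)
n=6: W (go to 4, an L position)
n=7: W (go to 5, an L position)
n=8: W (go to 0, an L position)
n=9: W (go to 1, an L position)
n=10: W (go to 4, an L position)
n=11: W (go to 5, an L position)
n=12: W (go to 4, an L position)
n=13: W (go to 5, an L position)
n=14: L (options 12(W), 8(W), 6(W) are all W)
n=15: L (options 13(W), 9(W), 7(W) are all W)
n=16: W (go to 14, an L position)
n=17: W (go to 15, an L position)
n=18: L (options 16(W), 12(W), 10(W) are all W)
n=19: L (options 17(W), 13(W), 11(W) are all W)
n=20: W (go to 18, an L position)
n=21: W (go to 19, an L position)
n=22: W (go to 14, an L position)
n=23: W (go to 15, an L position)
n=24: W (go to 18, an L position)
n=25: W (go to 19, an L position)
n=26: W (go to 18, an L position)
n=27: W (go to 19, an L position)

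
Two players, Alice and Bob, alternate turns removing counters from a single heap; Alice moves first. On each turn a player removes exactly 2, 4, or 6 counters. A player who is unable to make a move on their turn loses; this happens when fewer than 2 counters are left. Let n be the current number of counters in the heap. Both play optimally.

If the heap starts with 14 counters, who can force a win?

Compute win/loss labels from the base case upward. A position with no move is L. Any other position is W if it can reach an L in one move, else L.
n=0: no move → L
n=1: no move → L
n=2: →0(L), so W
n=3: →1(L), so W
n=4: →0(L), so W
n=5: →1(L), so W
n=6: →0(L), so W
n=7: →1(L), so W
n=8: →6(W), 4(W), 2(W) — all W, so L
n=9: →7(W), 5(W), 3(W) — all W, so L
n=10: →8(L), so W
n=11: →9(L), so W
n=12: →8(L), so W
n=13: →9(L), so W
n=14: →8(L), so W
The starting position 14 is W: Alice should remove 6, leaving 8, handing over an L position.

Alice wins.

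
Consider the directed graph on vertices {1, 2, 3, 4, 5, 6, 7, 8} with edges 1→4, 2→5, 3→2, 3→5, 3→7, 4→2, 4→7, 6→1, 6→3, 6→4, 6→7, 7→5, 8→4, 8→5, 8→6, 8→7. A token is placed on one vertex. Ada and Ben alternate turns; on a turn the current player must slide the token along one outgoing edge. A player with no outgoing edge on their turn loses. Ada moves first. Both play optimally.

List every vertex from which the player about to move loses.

4, 5

Use the standard recursion: the mover loses at a terminal position; elsewhere, the mover wins exactly when some move hands the opponent an L position.
Every edge goes from a vertex to one that appears earlier in the order 5, 2, 7, 3, 4, 1, 6, 8, so processing vertices in that order labels each vertex after all of its successors.
5: no outgoing edge → L
2: can move to 5, which is L ⇒ W
7: can move to 5, which is L ⇒ W
3: can move to 5, which is L ⇒ W
4: moves to 7(W), 2(W); every one is W ⇒ L
1: can move to 4, which is L ⇒ W
6: can move to 4, which is L ⇒ W
8: can move to 4, which is L ⇒ W
Reading off the rows marked L gives the requested list; there are 2 such vertices.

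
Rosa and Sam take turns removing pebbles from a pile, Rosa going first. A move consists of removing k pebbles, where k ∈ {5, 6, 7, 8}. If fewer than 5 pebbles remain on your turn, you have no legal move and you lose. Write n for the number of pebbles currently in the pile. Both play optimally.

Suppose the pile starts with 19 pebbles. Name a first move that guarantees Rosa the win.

Remove 5, leaving 14.

Positions with no move are L. A position that does have a move is losing for the player to move precisely when every available move leads to a winning position for the opponent. Fill in the labels:
n=0: no move → L
n=1: no move → L
n=2: no move → L
n=3: no move → L
n=4: no move → L
n=5: W (go to 0, an L position)
n=6: W (go to 1, an L position)
n=7: W (go to 2, an L position)
n=8: W (go to 3, an L position)
n=9: W (go to 4, an L position)
n=10: W (go to 4, an L position)
n=11: W (go to 4, an L position)
n=12: W (go to 4, an L position)
n=13: L (options 8(W), 7(W), 6(W), 5(W) are all W)
n=14: L (options 9(W), 8(W), 7(W), 6(W) are all W)
n=15: L (options 10(W), 9(W), 8(W), 7(W) are all W)
n=16: L (options 11(W), 10(W), 9(W), 8(W) are all W)
n=17: L (options 12(W), 11(W), 10(W), 9(W) are all W)
n=18: W (go to 13, an L position)
n=19: W (go to 14, an L position)
From 19, the L positions reachable in one move are: 14, 13. Any move reaching one of these is winning.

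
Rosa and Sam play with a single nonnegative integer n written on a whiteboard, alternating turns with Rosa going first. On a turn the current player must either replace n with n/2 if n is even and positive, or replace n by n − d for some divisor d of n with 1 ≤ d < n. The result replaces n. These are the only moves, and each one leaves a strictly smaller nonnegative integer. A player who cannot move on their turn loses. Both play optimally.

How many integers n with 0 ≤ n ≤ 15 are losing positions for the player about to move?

Work bottom-up. With no move the player to move loses. Otherwise the position is W if at least one move leads to an L position for the opponent, and L if every move leads to a W.
n=0: no move → L
n=1: no move → L
n=2: can move to 1, which is L ⇒ W
n=3: the only move is to 2(W), a W ⇒ L
n=4: can move to 3, which is L ⇒ W
n=5: the only move is to 4(W), a W ⇒ L
n=6: can move to 3, which is L ⇒ W
n=7: the only move is to 6(W), a W ⇒ L
n=8: can move to 7, which is L ⇒ W
n=9: moves to 6(W), 8(W); every one is W ⇒ L
n=10: can move to 5, which is L ⇒ W
n=11: the only move is to 10(W), a W ⇒ L
n=12: can move to 9, which is L ⇒ W
n=13: the only move is to 12(W), a W ⇒ L
n=14: can move to 7, which is L ⇒ W
n=15: moves to 10(W), 12(W), 14(W); every one is W ⇒ L
L entries with 0 ≤ n ≤ 15: n = 0, 1, 3, 5, 7, 9, 11, 13, 15; that makes 9.

9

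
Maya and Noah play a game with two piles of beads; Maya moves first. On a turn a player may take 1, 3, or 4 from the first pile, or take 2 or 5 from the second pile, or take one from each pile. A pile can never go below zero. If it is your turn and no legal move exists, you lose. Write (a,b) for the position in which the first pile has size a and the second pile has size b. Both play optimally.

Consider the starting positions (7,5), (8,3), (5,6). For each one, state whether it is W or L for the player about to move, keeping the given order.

Positions with no move are L. A position that does have a move is losing for the player to move precisely when every available move leads to a winning position for the opponent. Fill in the labels:
No move ever increases a pile, so every position that can arise here has a ≤ 8 and b ≤ 6; it is enough to label the cells with 0 ≤ a ≤ 8 and 0 ≤ b ≤ 6.
Every move lowers a or b (never raises either), so fill the grid row by row in increasing a, and left to right within a row: each cell's successors are then already labelled.
      b=0  b=1  b=2  b=3  b=4  b=5  b=6
a=0:    L    L    W    W    L    W    W
a=1:    W    W    W    L    W    W    L
a=2:    L    L    W    W    W    W    W
a=3:    W    W    W    L    W    W    L
a=4:    W    W    L    W    W    L    W
a=5:    W    W    W    W    L    W    W
a=6:    W    W    L    W    W    W    W
a=7:    L    L    W    W    L    W    W
a=8:    W    W    W    L    W    W    L
Cells with no legal move (terminal, hence L): (0,0), (0,1).
The remaining L cells, each justified by listing all of its moves:
(0,4): L (sole option (0,2)(W) is W)
(1,3): L (options (0,3)(W), (1,1)(W), (0,2)(W) are all W)
(1,6): L (options (0,6)(W), (1,4)(W), (1,1)(W), (0,5)(W) are all W)
(2,0): L (sole option (1,0)(W) is W)
(2,1): L (options (1,1)(W), (1,0)(W) are all W)
(3,3): L (options (2,3)(W), (0,3)(W), (3,1)(W), (2,2)(W) are all W)
(3,6): L (options (2,6)(W), (0,6)(W), (3,4)(W), (3,1)(W), (2,5)(W) are all W)
(4,2): L (options (3,2)(W), (1,2)(W), (0,2)(W), (4,0)(W), (3,1)(W) are all W)
(4,5): L (options (3,5)(W), (1,5)(W), (0,5)(W), (4,3)(W), (4,0)(W), (3,4)(W) are all W)
(5,4): L (options (4,4)(W), (2,4)(W), (1,4)(W), (5,2)(W), (4,3)(W) are all W)
(6,2): L (options (5,2)(W), (3,2)(W), (2,2)(W), (6,0)(W), (5,1)(W) are all W)
(7,0): L (options (6,0)(W), (4,0)(W), (3,0)(W) are all W)
(7,1): L (options (6,1)(W), (4,1)(W), (3,1)(W), (6,0)(W) are all W)
(7,4): L (options (6,4)(W), (4,4)(W), (3,4)(W), (7,2)(W), (6,3)(W) are all W)
(8,3): L (options (7,3)(W), (5,3)(W), (4,3)(W), (8,1)(W), (7,2)(W) are all W)
(8,6): L (options (7,6)(W), (5,6)(W), (4,6)(W), (8,4)(W), (8,1)(W), (7,5)(W) are all W)
Every other cell has at least one move into one of the L cells above, so it is W.
(7,5): the move to (4,5) reaches an L cell, so W
(8,3): one of the L cells justified above, so L
(5,6): the move to (1,6) reaches an L cell, so W

(7,5): W, (8,3): L, (5,6): W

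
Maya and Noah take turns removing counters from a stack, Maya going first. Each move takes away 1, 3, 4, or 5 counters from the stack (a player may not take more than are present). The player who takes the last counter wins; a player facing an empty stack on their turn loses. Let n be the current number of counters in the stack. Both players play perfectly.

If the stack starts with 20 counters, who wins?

Classify positions by backward induction: terminal positions (no move available) are L. From any other position, the mover wins iff some move reaches an L.
n=0: no move → L
n=1: can move to 0, which is L ⇒ W
n=2: the only move is to 1(W), a W ⇒ L
n=3: can move to 2, which is L ⇒ W
n=4: can move to 0, which is L ⇒ W
n=5: can move to 2, which is L ⇒ W
n=6: can move to 2, which is L ⇒ W
n=7: can move to 2, which is L ⇒ W
n=8: moves to 7(W), 5(W), 4(W), 3(W); every one is W ⇒ L
n=9: can move to 8, which is L ⇒ W
n=10: moves to 9(W), 7(W), 6(W), 5(W); every one is W ⇒ L
n=11: can move to 10, which is L ⇒ W
n=12: can move to 8, which is L ⇒ W
n=13: can move to 10, which is L ⇒ W
n=14: can move to 10, which is L ⇒ W
n=15: can move to 10, which is L ⇒ W
n=16: moves to 15(W), 13(W), 12(W), 11(W); every one is W ⇒ L
n=17: can move to 16, which is L ⇒ W
n=18: moves to 17(W), 15(W), 14(W), 13(W); every one is W ⇒ L
n=19: can move to 18, which is L ⇒ W
n=20: can move to 16, which is L ⇒ W
From 20 Maya can remove 4, leaving 16, reaching an L position.

Maya wins.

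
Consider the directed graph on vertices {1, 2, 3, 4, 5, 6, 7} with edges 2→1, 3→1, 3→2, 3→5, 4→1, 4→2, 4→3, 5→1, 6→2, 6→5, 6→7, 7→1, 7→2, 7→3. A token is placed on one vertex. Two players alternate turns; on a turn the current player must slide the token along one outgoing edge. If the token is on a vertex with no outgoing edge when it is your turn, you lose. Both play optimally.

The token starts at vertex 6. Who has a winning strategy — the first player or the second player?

The second player wins.

Label each position W (a win for the player to move) or L (a loss). A position with no legal move is L; any other position is W exactly when some move reaches an L, and L when every move reaches a W.
Every edge goes from a vertex to one that appears earlier in the order 1, 5, 2, 3, 7, 4, 6, so processing vertices in that order labels each vertex after all of its successors.
1: no outgoing edge → L
5: W (go to 1, an L position)
2: W (go to 1, an L position)
3: W (go to 1, an L position)
7: W (go to 1, an L position)
4: W (go to 1, an L position)
6: L (options 7(W), 2(W), 5(W) are all W)
Every move from 6 reaches a W position, so the mover loses.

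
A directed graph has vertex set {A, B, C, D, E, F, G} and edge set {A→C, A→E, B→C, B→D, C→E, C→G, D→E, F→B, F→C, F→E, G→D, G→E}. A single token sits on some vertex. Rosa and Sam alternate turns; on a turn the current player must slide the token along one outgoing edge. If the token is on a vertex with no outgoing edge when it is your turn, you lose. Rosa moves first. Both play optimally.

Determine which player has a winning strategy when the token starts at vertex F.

Rosa wins.

Compute win/loss labels from the base case upward. A position with no move is L. Any other position is W if it can reach an L in one move, else L.
Every edge goes from a vertex to one that appears earlier in the order E, D, G, C, A, B, F, so processing vertices in that order labels each vertex after all of its successors.
E: no outgoing edge → L
D: →E(L), so W
G: →E(L), so W
C: →E(L), so W
A: →E(L), so W
B: →C(W), D(W) — all W, so L
F: →B(L), so W
The starting position F is W: Rosa should move to B, handing over an L position.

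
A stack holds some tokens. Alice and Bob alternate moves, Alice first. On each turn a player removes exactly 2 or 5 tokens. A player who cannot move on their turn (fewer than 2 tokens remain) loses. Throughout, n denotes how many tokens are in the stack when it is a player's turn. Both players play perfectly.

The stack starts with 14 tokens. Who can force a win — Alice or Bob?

Bob wins.

Work bottom-up. With no move the player to move loses. Otherwise the position is W if at least one move leads to an L position for the opponent, and L if every move leads to a W.
n=0: no move → L
n=1: no move → L
n=2: W (go to 0, an L position)
n=3: W (go to 1, an L position)
n=4: L (sole option 2(W) is W)
n=5: W (go to 0, an L position)
n=6: W (go to 4, an L position)
n=7: L (options 5(W), 2(W) are all W)
n=8: L (options 6(W), 3(W) are all W)
n=9: W (go to 7, an L position)
n=10: W (go to 8, an L position)
n=11: L (options 9(W), 6(W) are all W)
n=12: W (go to 7, an L position)
n=13: W (go to 11, an L position)
n=14: L (options 12(W), 9(W) are all W)
The starting position 14 is L: whatever Alice does, the opponent receives a W position.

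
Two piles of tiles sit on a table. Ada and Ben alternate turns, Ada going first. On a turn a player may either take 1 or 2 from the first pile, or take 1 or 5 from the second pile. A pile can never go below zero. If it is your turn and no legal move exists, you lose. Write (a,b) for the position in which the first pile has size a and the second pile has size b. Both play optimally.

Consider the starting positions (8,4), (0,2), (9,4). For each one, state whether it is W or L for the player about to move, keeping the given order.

Work bottom-up. With no move the player to move loses. Otherwise the position is W if at least one move leads to an L position for the opponent, and L if every move leads to a W.
No move ever increases a pile, so every position that can arise here has a ≤ 9 and b ≤ 4; it is enough to label the cells with 0 ≤ a ≤ 9 and 0 ≤ b ≤ 4.
Every move lowers a or b (never raises either), so fill the grid row by row in increasing a, and left to right within a row: each cell's successors are then already labelled.
      b=0  b=1  b=2  b=3  b=4
a=0:    L    W    L    W    L
a=1:    W    L    W    L    W
a=2:    W    W    W    W    W
a=3:    L    W    L    W    L
a=4:    W    L    W    L    W
a=5:    W    W    W    W    W
a=6:    L    W    L    W    L
a=7:    W    L    W    L    W
a=8:    W    W    W    W    W
a=9:    L    W    L    W    L
Cells with no legal move (terminal, hence L): (0,0).
The remaining L cells, each justified by listing all of its moves:
(0,2): L (sole option (0,1)(W) is W)
(0,4): L (sole option (0,3)(W) is W)
(1,1): L (options (0,1)(W), (1,0)(W) are all W)
(1,3): L (options (0,3)(W), (1,2)(W) are all W)
(3,0): L (options (2,0)(W), (1,0)(W) are all W)
(3,2): L (options (2,2)(W), (1,2)(W), (3,1)(W) are all W)
(3,4): L (options (2,4)(W), (1,4)(W), (3,3)(W) are all W)
(4,1): L (options (3,1)(W), (2,1)(W), (4,0)(W) are all W)
(4,3): L (options (3,3)(W), (2,3)(W), (4,2)(W) are all W)
(6,0): L (options (5,0)(W), (4,0)(W) are all W)
(6,2): L (options (5,2)(W), (4,2)(W), (6,1)(W) are all W)
(6,4): L (options (5,4)(W), (4,4)(W), (6,3)(W) are all W)
(7,1): L (options (6,1)(W), (5,1)(W), (7,0)(W) are all W)
(7,3): L (options (6,3)(W), (5,3)(W), (7,2)(W) are all W)
(9,0): L (options (8,0)(W), (7,0)(W) are all W)
(9,2): L (options (8,2)(W), (7,2)(W), (9,1)(W) are all W)
(9,4): L (options (8,4)(W), (7,4)(W), (9,3)(W) are all W)
Every other cell has at least one move into one of the L cells above, so it is W.
(8,4): the move to (6,4) reaches an L cell, so W
(0,2): one of the L cells justified above, so L
(9,4): one of the L cells justified above, so L

(8,4): W, (0,2): L, (9,4): L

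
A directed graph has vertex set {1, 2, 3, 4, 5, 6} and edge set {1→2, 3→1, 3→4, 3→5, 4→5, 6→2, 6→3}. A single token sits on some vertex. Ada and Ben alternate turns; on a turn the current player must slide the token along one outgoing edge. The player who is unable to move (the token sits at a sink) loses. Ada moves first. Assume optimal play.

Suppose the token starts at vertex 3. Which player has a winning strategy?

Positions with no move are L. A position that does have a move is losing for the player to move precisely when every available move leads to a winning position for the opponent. Fill in the labels:
Every edge goes from a vertex to one that appears earlier in the order 5, 2, 4, 1, 3, 6, so processing vertices in that order labels each vertex after all of its successors.
5: no outgoing edge → L
2: no outgoing edge → L
4: W (go to 5, an L position)
1: W (go to 2, an L position)
3: W (go to 5, an L position)
6: W (go to 2, an L position)
The starting position 3 is W: Ada should move to 5, handing over an L position.

Ada wins.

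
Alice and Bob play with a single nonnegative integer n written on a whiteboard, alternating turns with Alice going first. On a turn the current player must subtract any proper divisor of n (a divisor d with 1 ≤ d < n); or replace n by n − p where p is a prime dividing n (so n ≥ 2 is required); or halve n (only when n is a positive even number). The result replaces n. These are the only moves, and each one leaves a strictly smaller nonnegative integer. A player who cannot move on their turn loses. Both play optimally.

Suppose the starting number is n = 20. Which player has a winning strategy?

Compute win/loss labels from the base case upward. A position with no move is L. Any other position is W if it can reach an L in one move, else L.
n=0: no move → L
n=1: no move → L
n=2: can move to 0, which is L ⇒ W
n=3: can move to 0, which is L ⇒ W
n=4: moves to 2(W), 3(W); every one is W ⇒ L
n=5: can move to 0, which is L ⇒ W
n=6: can move to 4, which is L ⇒ W
n=7: can move to 0, which is L ⇒ W
n=8: can move to 4, which is L ⇒ W
n=9: moves to 6(W), 8(W); every one is W ⇒ L
n=10: can move to 9, which is L ⇒ W
n=11: can move to 0, which is L ⇒ W
n=12: can move to 9, which is L ⇒ W
n=13: can move to 0, which is L ⇒ W
n=14: moves to 7(W), 12(W), 13(W); every one is W ⇒ L
n=15: can move to 14, which is L ⇒ W
n=16: can move to 14, which is L ⇒ W
n=17: can move to 0, which is L ⇒ W
n=18: can move to 9, which is L ⇒ W
n=19: can move to 0, which is L ⇒ W
n=20: moves to 10(W), 15(W), 16(W), 18(W), 19(W); every one is W ⇒ L
The starting position 20 is L: whatever Alice does, the opponent receives a W position.

Bob wins.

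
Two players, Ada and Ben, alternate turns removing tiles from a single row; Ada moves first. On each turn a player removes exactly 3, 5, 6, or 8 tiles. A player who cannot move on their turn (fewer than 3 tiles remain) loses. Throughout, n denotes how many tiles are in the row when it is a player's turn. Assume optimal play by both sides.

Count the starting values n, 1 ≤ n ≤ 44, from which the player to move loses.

Compute win/loss labels from the base case upward. A position with no move is L. Any other position is W if it can reach an L in one move, else L.
n=0: no move → L
n=1: no move → L
n=2: no move → L
n=3: reaches L-position 0 → W
n=4: reaches L-position 1 → W
n=5: reaches L-position 2 → W
n=6: reaches L-position 1 → W
n=7: reaches L-position 2 → W
n=8: reaches L-position 2 → W
n=9: reaches L-position 1 → W
n=10: reaches L-position 2 → W
n=11: only reaches 8(W), 6(W), 5(W), 3(W), all W → L
n=12: only reaches 9(W), 7(W), 6(W), 4(W), all W → L
n=13: only reaches 10(W), 8(W), 7(W), 5(W), all W → L
n=14: reaches L-position 11 → W
n=15: reaches L-position 12 → W
n=16: reaches L-position 13 → W
n=17: reaches L-position 12 → W
n=18: reaches L-position 13 → W
n=19: reaches L-position 13 → W
n=20: reaches L-position 12 → W
n=21: reaches L-position 13 → W
n=22: only reaches 19(W), 17(W), 16(W), 14(W), all W → L
n=23: only reaches 20(W), 18(W), 17(W), 15(W), all W → L
n=24: only reaches 21(W), 19(W), 18(W), 16(W), all W → L
n=25: reaches L-position 22 → W
n=26: reaches L-position 23 → W
n=27: reaches L-position 24 → W
n=28: reaches L-position 23 → W
n=29: reaches L-position 24 → W
n=30: reaches L-position 24 → W
n=31: reaches L-position 23 → W
n=32: reaches L-position 24 → W
n=33: only reaches 30(W), 28(W), 27(W), 25(W), all W → L
n=34: only reaches 31(W), 29(W), 28(W), 26(W), all W → L
n=35: only reaches 32(W), 30(W), 29(W), 27(W), all W → L
n=36: reaches L-position 33 → W
n=37: reaches L-position 34 → W
n=38: reaches L-position 35 → W
n=39: reaches L-position 34 → W
n=40: reaches L-position 35 → W
n=41: reaches L-position 35 → W
n=42: reaches L-position 34 → W
n=43: reaches L-position 35 → W
n=44: only reaches 41(W), 39(W), 38(W), 36(W), all W → L
L entries with 1 ≤ n ≤ 44 (n=0 is outside the asked range and is not counted): n = 1, 2, 11, 12, 13, 22, 23, 24, 33, 34, 35, 44; that makes 12.

12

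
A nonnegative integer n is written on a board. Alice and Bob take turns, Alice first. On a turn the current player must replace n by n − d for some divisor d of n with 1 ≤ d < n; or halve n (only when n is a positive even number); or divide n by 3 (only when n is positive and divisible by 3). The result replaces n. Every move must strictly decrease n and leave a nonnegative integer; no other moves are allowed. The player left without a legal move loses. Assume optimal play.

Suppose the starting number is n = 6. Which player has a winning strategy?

Alice wins.

Work bottom-up. With no move the player to move loses. Otherwise the position is W if at least one move leads to an L position for the opponent, and L if every move leads to a W.
n=0: no move → L
n=1: no move → L
n=2: W (go to 1, an L position)
n=3: W (go to 1, an L position)
n=4: L (options 2(W), 3(W) are all W)
n=5: W (go to 4, an L position)
n=6: W (go to 4, an L position)
From 6 Alice can move to 4, reaching an L position.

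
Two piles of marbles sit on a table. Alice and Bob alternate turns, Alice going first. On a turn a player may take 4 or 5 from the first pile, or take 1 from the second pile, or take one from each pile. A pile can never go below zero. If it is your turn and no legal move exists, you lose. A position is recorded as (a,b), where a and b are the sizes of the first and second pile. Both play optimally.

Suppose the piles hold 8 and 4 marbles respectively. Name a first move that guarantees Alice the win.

Move to (3,4).

Work bottom-up. With no move the player to move loses. Otherwise the position is W if at least one move leads to an L position for the opponent, and L if every move leads to a W.
No move ever increases a pile, so every position that can arise here has a ≤ 8 and b ≤ 4; it is enough to label the cells with 0 ≤ a ≤ 8 and 0 ≤ b ≤ 4.
Every move lowers a or b (never raises either), so fill the grid row by row in increasing a, and left to right within a row: each cell's successors are then already labelled.
      b=0  b=1  b=2  b=3  b=4
a=0:    L    W    L    W    L
a=1:    L    W    L    W    L
a=2:    L    W    L    W    L
a=3:    L    W    L    W    L
a=4:    W    W    W    W    W
a=5:    W    L    W    L    W
a=6:    W    L    W    L    W
a=7:    W    L    W    L    W
a=8:    W    L    W    L    W
Cells with no legal move (terminal, hence L): (0,0), (1,0), (2,0), (3,0).
The remaining L cells, each justified by listing all of its moves:
(0,2): L (sole option (0,1)(W) is W)
(0,4): L (sole option (0,3)(W) is W)
(1,2): L (options (1,1)(W), (0,1)(W) are all W)
(1,4): L (options (1,3)(W), (0,3)(W) are all W)
(2,2): L (options (2,1)(W), (1,1)(W) are all W)
(2,4): L (options (2,3)(W), (1,3)(W) are all W)
(3,2): L (options (3,1)(W), (2,1)(W) are all W)
(3,4): L (options (3,3)(W), (2,3)(W) are all W)
(5,1): L (options (1,1)(W), (0,1)(W), (5,0)(W), (4,0)(W) are all W)
(5,3): L (options (1,3)(W), (0,3)(W), (5,2)(W), (4,2)(W) are all W)
(6,1): L (options (2,1)(W), (1,1)(W), (6,0)(W), (5,0)(W) are all W)
(6,3): L (options (2,3)(W), (1,3)(W), (6,2)(W), (5,2)(W) are all W)
(7,1): L (options (3,1)(W), (2,1)(W), (7,0)(W), (6,0)(W) are all W)
(7,3): L (options (3,3)(W), (2,3)(W), (7,2)(W), (6,2)(W) are all W)
(8,1): L (options (4,1)(W), (3,1)(W), (8,0)(W), (7,0)(W) are all W)
(8,3): L (options (4,3)(W), (3,3)(W), (8,2)(W), (7,2)(W) are all W)
Every other cell has at least one move into one of the L cells above, so it is W.
From (8,4), the L positions reachable in one move are: (3,4), (8,3), (7,3). Any move reaching one of these is winning.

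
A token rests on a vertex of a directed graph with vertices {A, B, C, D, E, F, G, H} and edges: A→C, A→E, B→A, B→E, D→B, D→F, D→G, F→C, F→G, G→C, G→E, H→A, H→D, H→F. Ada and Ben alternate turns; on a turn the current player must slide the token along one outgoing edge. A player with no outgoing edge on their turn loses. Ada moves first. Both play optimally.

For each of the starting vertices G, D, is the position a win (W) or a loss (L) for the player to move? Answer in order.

G: W, D: L

Build the W/L table. Terminal = L. A non-terminal position is W if it has a move to some L; otherwise it is L.
Every edge goes from a vertex to one that appears earlier in the order C, E, A, G, F, B, D, H, so processing vertices in that order labels each vertex after all of its successors.
C: no outgoing edge → L
E: no outgoing edge → L
A: W (go to E, an L position)
G: W (go to E, an L position)
F: W (go to C, an L position)
B: W (go to E, an L position)
D: L (options B(W), F(W), G(W) are all W)
H: W (go to D, an L position)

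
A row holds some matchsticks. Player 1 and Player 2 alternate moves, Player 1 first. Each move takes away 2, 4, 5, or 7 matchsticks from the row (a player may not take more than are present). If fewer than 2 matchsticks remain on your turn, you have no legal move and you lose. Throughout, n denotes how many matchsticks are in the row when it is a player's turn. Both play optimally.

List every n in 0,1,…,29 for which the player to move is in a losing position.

Work bottom-up. With no move the player to move loses. Otherwise the position is W if at least one move leads to an L position for the opponent, and L if every move leads to a W.
n=0: no move → L
n=1: no move → L
n=2: can move to 0, which is L ⇒ W
n=3: can move to 1, which is L ⇒ W
n=4: can move to 0, which is L ⇒ W
n=5: can move to 1, which is L ⇒ W
n=6: can move to 1, which is L ⇒ W
n=7: can move to 0, which is L ⇒ W
n=8: can move to 1, which is L ⇒ W
n=9: moves to 7(W), 5(W), 4(W), 2(W); every one is W ⇒ L
n=10: moves to 8(W), 6(W), 5(W), 3(W); every one is W ⇒ L
n=11: can move to 9, which is L ⇒ W
n=12: can move to 10, which is L ⇒ W
n=13: can move to 9, which is L ⇒ W
n=14: can move to 10, which is L ⇒ W
n=15: can move to 10, which is L ⇒ W
n=16: can move to 9, which is L ⇒ W
n=17: can move to 10, which is L ⇒ W
n=18: moves to 16(W), 14(W), 13(W), 11(W); every one is W ⇒ L
n=19: moves to 17(W), 15(W), 14(W), 12(W); every one is W ⇒ L
n=20: can move to 18, which is L ⇒ W
n=21: can move to 19, which is L ⇒ W
n=22: can move to 18, which is L ⇒ W
n=23: can move to 19, which is L ⇒ W
n=24: can move to 19, which is L ⇒ W
n=25: can move to 18, which is L ⇒ W
n=26: can move to 19, which is L ⇒ W
n=27: moves to 25(W), 23(W), 22(W), 20(W); every one is W ⇒ L
n=28: moves to 26(W), 24(W), 23(W), 21(W); every one is W ⇒ L
n=29: can move to 27, which is L ⇒ W
Reading off the rows marked L gives the requested list; there are 8 such values of n.

0, 1, 9, 10, 18, 19, 27, 28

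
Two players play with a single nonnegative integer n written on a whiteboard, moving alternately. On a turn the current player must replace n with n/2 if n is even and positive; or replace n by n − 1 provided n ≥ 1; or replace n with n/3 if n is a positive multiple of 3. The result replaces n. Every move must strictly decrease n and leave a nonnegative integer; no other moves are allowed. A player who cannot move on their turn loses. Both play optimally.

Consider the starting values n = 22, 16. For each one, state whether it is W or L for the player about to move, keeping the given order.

22: W, 16: L

Positions with no move are L. A position that does have a move is losing for the player to move precisely when every available move leads to a winning position for the opponent. Fill in the labels:
n=0: no move → L
n=1: can move to 0, which is L ⇒ W
n=2: the only move is to 1(W), a W ⇒ L
n=3: can move to 2, which is L ⇒ W
n=4: can move to 2, which is L ⇒ W
n=5: the only move is to 4(W), a W ⇒ L
n=6: can move to 2, which is L ⇒ W
n=7: the only move is to 6(W), a W ⇒ L
n=8: can move to 7, which is L ⇒ W
n=9: moves to 3(W), 8(W); every one is W ⇒ L
n=10: can move to 5, which is L ⇒ W
n=11: the only move is to 10(W), a W ⇒ L
n=12: can move to 11, which is L ⇒ W
n=13: the only move is to 12(W), a W ⇒ L
n=14: can move to 7, which is L ⇒ W
n=15: can move to 5, which is L ⇒ W
n=16: moves to 8(W), 15(W); every one is W ⇒ L
n=17: can move to 16, which is L ⇒ W
n=18: can move to 9, which is L ⇒ W
n=19: the only move is to 18(W), a W ⇒ L
n=20: can move to 19, which is L ⇒ W
n=21: can move to 7, which is L ⇒ W
n=22: can move to 11, which is L ⇒ W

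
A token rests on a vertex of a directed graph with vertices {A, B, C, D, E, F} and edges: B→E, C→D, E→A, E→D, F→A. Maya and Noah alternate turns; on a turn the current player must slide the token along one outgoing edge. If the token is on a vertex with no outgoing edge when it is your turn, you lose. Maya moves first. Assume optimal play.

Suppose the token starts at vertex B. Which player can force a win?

Noah wins.

Work bottom-up. With no move the player to move loses. Otherwise the position is W if at least one move leads to an L position for the opponent, and L if every move leads to a W.
Every edge goes from a vertex to one that appears earlier in the order A, D, F, C, E, B, so processing vertices in that order labels each vertex after all of its successors.
A: no outgoing edge → L
D: no outgoing edge → L
F: W (go to A, an L position)
C: W (go to D, an L position)
E: W (go to D, an L position)
B: L (sole option E(W) is W)
Every move from B reaches a W position, so the mover loses.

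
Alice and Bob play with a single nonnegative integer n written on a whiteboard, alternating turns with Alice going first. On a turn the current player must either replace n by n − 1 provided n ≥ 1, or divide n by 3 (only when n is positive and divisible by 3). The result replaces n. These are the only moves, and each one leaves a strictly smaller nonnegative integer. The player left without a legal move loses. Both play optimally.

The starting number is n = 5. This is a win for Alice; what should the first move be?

Move to 4.

Work bottom-up. With no move the player to move loses. Otherwise the position is W if at least one move leads to an L position for the opponent, and L if every move leads to a W.
n=0: no move → L
n=1: →0(L), so W
n=2: →1(W) only, which is W, so L
n=3: →2(L), so W
n=4: →3(W) only, which is W, so L
n=5: →4(L), so W
From 5, the L positions reachable in one move are: 4.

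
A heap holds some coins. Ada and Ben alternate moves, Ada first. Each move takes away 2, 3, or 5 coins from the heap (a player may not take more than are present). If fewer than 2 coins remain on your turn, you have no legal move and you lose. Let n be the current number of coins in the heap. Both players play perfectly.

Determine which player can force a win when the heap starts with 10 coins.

Ada wins.

Use the standard recursion: the mover loses at a terminal position; elsewhere, the mover wins exactly when some move hands the opponent an L position.
n=0: no move → L
n=1: no move → L
n=2: W (go to 0, an L position)
n=3: W (go to 1, an L position)
n=4: W (go to 1, an L position)
n=5: W (go to 0, an L position)
n=6: W (go to 1, an L position)
n=7: L (options 5(W), 4(W), 2(W) are all W)
n=8: L (options 6(W), 5(W), 3(W) are all W)
n=9: W (go to 7, an L position)
n=10: W (go to 8, an L position)
The starting position 10 is W: Ada should remove 2, leaving 8, handing over an L position.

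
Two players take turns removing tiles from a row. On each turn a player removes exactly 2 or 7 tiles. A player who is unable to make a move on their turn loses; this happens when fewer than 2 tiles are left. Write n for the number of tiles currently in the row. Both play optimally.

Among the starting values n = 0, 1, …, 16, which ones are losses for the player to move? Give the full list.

Build the W/L table. Terminal = L. A non-terminal position is W if it has a move to some L; otherwise it is L.
n=0: no move → L
n=1: no move → L
n=2: can move to 0, which is L ⇒ W
n=3: can move to 1, which is L ⇒ W
n=4: the only move is to 2(W), a W ⇒ L
n=5: the only move is to 3(W), a W ⇒ L
n=6: can move to 4, which is L ⇒ W
n=7: can move to 5, which is L ⇒ W
n=8: can move to 1, which is L ⇒ W
n=9: moves to 7(W), 2(W); every one is W ⇒ L
n=10: moves to 8(W), 3(W); every one is W ⇒ L
n=11: can move to 9, which is L ⇒ W
n=12: can move to 10, which is L ⇒ W
n=13: moves to 11(W), 6(W); every one is W ⇒ L
n=14: moves to 12(W), 7(W); every one is W ⇒ L
n=15: can move to 13, which is L ⇒ W
n=16: can move to 14, which is L ⇒ W
The losing starting values of n are exactly the entries labelled L in this table (8 of them).

0, 1, 4, 5, 9, 10, 13, 14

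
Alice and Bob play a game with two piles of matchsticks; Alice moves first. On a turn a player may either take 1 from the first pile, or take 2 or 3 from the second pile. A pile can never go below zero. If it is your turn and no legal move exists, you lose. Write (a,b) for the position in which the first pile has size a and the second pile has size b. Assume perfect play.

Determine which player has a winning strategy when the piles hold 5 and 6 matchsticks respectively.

Alice wins.

Label each position W (a win for the player to move) or L (a loss). A position with no legal move is L; any other position is W exactly when some move reaches an L, and L when every move reaches a W.
No move ever increases a pile, so every position that can arise here has a ≤ 5 and b ≤ 6; it is enough to label the cells with 0 ≤ a ≤ 5 and 0 ≤ b ≤ 6.
Every move lowers a or b (never raises either), so fill the grid row by row in increasing a, and left to right within a row: each cell's successors are then already labelled.
      b=0  b=1  b=2  b=3  b=4  b=5  b=6
a=0:    L    L    W    W    W    L    L
a=1:    W    W    L    L    W    W    W
a=2:    L    L    W    W    W    L    L
a=3:    W    W    L    L    W    W    W
a=4:    L    L    W    W    W    L    L
a=5:    W    W    L    L    W    W    W
Cells with no legal move (terminal, hence L): (0,0), (0,1).
The remaining L cells, each justified by listing all of its moves:
(0,5): moves to (0,3)(W), (0,2)(W); every one is W ⇒ L
(0,6): moves to (0,4)(W), (0,3)(W); every one is W ⇒ L
(1,2): moves to (0,2)(W), (1,0)(W); every one is W ⇒ L
(1,3): moves to (0,3)(W), (1,1)(W), (1,0)(W); every one is W ⇒ L
(2,0): the only move is to (1,0)(W), a W ⇒ L
(2,1): the only move is to (1,1)(W), a W ⇒ L
(2,5): moves to (1,5)(W), (2,3)(W), (2,2)(W); every one is W ⇒ L
(2,6): moves to (1,6)(W), (2,4)(W), (2,3)(W); every one is W ⇒ L
(3,2): moves to (2,2)(W), (3,0)(W); every one is W ⇒ L
(3,3): moves to (2,3)(W), (3,1)(W), (3,0)(W); every one is W ⇒ L
(4,0): the only move is to (3,0)(W), a W ⇒ L
(4,1): the only move is to (3,1)(W), a W ⇒ L
(4,5): moves to (3,5)(W), (4,3)(W), (4,2)(W); every one is W ⇒ L
(4,6): moves to (3,6)(W), (4,4)(W), (4,3)(W); every one is W ⇒ L
(5,2): moves to (4,2)(W), (5,0)(W); every one is W ⇒ L
(5,3): moves to (4,3)(W), (5,1)(W), (5,0)(W); every one is W ⇒ L
Every other cell has at least one move into one of the L cells above, so it is W.
From (5,6) Alice can move to (4,6), reaching an L position.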